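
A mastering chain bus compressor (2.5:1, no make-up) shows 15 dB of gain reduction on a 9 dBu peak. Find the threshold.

Gain reduction = 9 − (-6) = 15 dB; output overshoot = GR / (R − 1) = 15 / 1.5 = 10 dB.
Threshold = output − output overshoot = -6 − 10 = -16 dBu.

-16 dBu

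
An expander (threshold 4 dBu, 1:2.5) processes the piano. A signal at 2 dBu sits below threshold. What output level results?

-1 dBu

Undershoot = 4 − 2 = 2 dB.
At 1:2.5, that expands to 5 dB under threshold.
Output = 4 − 5 = -1 dBu.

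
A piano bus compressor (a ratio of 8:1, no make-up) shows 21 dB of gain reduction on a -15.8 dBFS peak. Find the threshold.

Gain reduction = -15.8 − (-36.8) = 21 dB; output overshoot = GR / (R − 1) = 21 / 7 = 3 dB.
Threshold = output − output overshoot = -36.8 − 3 = -39.8 dBFS.

-39.8 dBFS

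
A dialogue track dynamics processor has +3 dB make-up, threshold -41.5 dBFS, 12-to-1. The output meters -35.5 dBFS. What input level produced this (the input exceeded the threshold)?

-5.5 dBFS

Remove make-up: -35.5 − 3 = -38.5 dBFS.
That's 3 dB above the -41.5 dBFS threshold.
Before 12:1 compression the overshoot was 3 × 12 = 36 dB, so input = -41.5 + 36 = -5.5 dBFS.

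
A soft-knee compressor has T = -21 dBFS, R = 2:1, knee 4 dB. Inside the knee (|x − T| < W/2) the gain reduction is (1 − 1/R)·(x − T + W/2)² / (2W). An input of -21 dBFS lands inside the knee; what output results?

x − T + W/2 = -21 − (-21) + 2 = 2.
GR = (1 − 1/2) × 2² / 8 = 0.5 × 4 / 8 = 0.25 dB.
Output = -21 − 0.25 = -21.25 dBFS.

-21.25 dBFS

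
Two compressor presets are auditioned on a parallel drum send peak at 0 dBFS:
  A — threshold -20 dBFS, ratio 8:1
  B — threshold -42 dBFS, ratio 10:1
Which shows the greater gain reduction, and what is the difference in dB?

A: 20 dB over, compressed to 2.5 dB over, so 17.5 dB of GR.
B: 42 dB over, compressed to 4.2 dB over, so 37.8 dB of GR.
B applies 20.3 dB more gain reduction.

B, by 20.3 dB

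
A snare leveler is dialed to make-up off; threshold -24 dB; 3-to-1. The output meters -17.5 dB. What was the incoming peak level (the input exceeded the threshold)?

-4.5 dB

That's 6.5 dB above the -24 dB threshold.
Before 3:1 compression the overshoot was 6.5 × 3 = 19.5 dB, so input = -24 + 19.5 = -4.5 dB.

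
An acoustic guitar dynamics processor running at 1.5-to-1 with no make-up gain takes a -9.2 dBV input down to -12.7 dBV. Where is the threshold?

-19.7 dBV

Gain reduction = -9.2 − (-12.7) = 3.5 dB; output overshoot = GR / (R − 1) = 3.5 / 0.5 = 7 dB.
Threshold = output − output overshoot = -12.7 − 7 = -19.7 dBV.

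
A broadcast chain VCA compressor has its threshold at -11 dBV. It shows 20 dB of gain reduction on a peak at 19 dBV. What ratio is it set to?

3:1

Input overshoot = 19 − (-11) = 30 dB.
Output overshoot = 30 − 20 = 10 dB.
Ratio = input overshoot / output overshoot = 30 / 10 = 3.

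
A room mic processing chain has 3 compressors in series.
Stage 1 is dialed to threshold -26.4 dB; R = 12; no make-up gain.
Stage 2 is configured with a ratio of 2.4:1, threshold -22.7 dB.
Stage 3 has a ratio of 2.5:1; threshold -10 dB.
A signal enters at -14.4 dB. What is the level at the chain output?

Stage 1: -14.4 dB is 12 dB over -26.4 dB; at 12:1 that becomes 1 dB over, giving -25.4 dB.
Stage 2: -25.4 dB is at or below the -22.7 dB threshold — no compression; output -25.4 dB.
Stage 3: below threshold (-25.4 ≤ -10); passes unchanged; output -25.4 dB.

-25.4 dB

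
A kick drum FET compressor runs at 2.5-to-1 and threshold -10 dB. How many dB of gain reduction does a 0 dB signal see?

0 dB exceeds the threshold by 10 dB.
A 2.5:1 ratio leaves 4 dB of that excess.
GR = overshoot in − overshoot out = 10 − 4 = 6 dB.

6 dB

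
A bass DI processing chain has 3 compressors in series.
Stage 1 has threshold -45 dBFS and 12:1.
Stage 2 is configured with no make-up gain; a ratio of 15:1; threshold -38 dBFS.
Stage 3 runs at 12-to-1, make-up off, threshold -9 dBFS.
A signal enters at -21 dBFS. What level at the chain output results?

-43 dBFS

Stage 1: -21 dBFS is 24 dB over -45 dBFS; at 12:1 that becomes 2 dB over, giving -43 dBFS.
Stage 2: below threshold (-43 ≤ -38); passes unchanged; output -43 dBFS.
Stage 3: below threshold (-43 ≤ -9); passes unchanged; output -43 dBFS.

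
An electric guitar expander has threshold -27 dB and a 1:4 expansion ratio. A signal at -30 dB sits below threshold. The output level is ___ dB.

-39 dB

Undershoot = (-27) − (-30) = 3 dB.
At 1:4, that expands to 12 dB under threshold.
Output = -27 − 12 = -39 dB.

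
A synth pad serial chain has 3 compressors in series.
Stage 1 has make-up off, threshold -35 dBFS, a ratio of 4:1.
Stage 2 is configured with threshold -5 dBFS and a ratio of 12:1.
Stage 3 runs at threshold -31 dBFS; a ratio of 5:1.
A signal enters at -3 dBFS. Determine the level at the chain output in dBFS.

-30.2 dBFS

Stage 1: -3 dBFS is 32 dB over -35 dBFS; at 4:1 that becomes 8 dB over, giving -27 dBFS.
Stage 2: -27 dBFS is at or below the -5 dBFS threshold — no compression; output -27 dBFS.
Stage 3: overshoot 4 dB → 4/5 = 0.8 dB → -30.2 dBFS.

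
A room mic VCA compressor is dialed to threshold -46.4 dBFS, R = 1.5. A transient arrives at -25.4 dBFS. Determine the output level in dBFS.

-32.4 dBFS

-25.4 dBFS sits 21 dB over threshold.
At 1.5:1 the overshoot is divided by 1.5, leaving 14 dB above threshold.
Output = -46.4 + 14 = -32.4 dBFS.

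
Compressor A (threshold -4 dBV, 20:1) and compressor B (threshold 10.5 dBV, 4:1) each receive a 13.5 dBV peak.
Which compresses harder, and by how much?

A, by 14.375 dB

A: GR = 17.5 − 17.5/20 = 16.625 dB.
B: GR = 3 − 3/4 = 2.25 dB.
A reduces 14.375 dB more.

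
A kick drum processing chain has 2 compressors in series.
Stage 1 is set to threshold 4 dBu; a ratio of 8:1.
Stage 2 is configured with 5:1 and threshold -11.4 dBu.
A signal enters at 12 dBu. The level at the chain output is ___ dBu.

Stage 1: overshoot 8 dB → 8/8 = 1 dB → 5 dBu.
Stage 2: 5 dBu is 16.4 dB over -11.4 dBu; at 5:1 that becomes 3.28 dB over, giving -8.12 dBu.

-8.12 dBu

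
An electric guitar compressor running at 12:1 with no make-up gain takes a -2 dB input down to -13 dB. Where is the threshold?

Let T be the threshold. Output overshoot = (input overshoot)/R, so -13 − T = (-2 − T)/12.
12·(-13 − T) = -2 − T → 11·T = -156 − (-2) = -154.
T = -154/11 = -14 dB.

-14 dB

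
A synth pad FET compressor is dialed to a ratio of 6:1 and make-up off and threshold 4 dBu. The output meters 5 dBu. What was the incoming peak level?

The compressed level sits 5 − 4 = 1 dB over threshold.
Input overshoot = R × output overshoot = 6 dB → input = 4 + 6 = 10 dBu.

10 dBu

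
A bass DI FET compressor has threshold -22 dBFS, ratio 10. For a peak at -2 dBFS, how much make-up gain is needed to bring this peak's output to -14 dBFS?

6 dB

Without make-up, output = threshold + overshoot/10 = -22 + 2 = -20 dBFS.
Gap to target: 6 dB.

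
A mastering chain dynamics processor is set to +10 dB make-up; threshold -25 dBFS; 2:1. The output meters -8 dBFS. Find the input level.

Remove make-up: -8 − 10 = -18 dBFS.
The compressed level sits -18 − (-25) = 7 dB over threshold.
Input overshoot = R × output overshoot = 14 dB → input = -25 + 14 = -11 dBFS.

-11 dBFS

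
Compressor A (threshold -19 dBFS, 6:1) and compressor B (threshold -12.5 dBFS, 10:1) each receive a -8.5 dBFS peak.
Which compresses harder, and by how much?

A, by 5.15 dB

A: GR = 10.5 − 10.5/6 = 8.75 dB.
B: GR = 4 − 4/10 = 3.6 dB.
A applies 5.15 dB more gain reduction.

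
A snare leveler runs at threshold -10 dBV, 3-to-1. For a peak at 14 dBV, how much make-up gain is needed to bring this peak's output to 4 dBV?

Overshoot 24 dB → 24/3 = 8 dB after compression, so the compressed level is -10 + 8 = -2 dBV.
Make-up = target − compressed = 4 − (-2) = 6 dB.

6 dB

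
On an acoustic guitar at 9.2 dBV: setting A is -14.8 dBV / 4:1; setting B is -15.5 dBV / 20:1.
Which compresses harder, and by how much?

B, by 5.465 dB

A: overshoot 24 dB → output overshoot 6 dB → GR 18 dB.
B: overshoot 24.7 dB → output overshoot 1.235 dB → GR 23.465 dB.
Difference: 5.465 dB in favour of B.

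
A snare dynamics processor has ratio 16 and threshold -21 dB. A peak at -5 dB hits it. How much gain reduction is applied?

15 dB

The signal is 16 dB above threshold.
After 16:1 compression the overshoot becomes 16/16 = 1 dB.
GR = overshoot in − overshoot out = 16 − 1 = 15 dB.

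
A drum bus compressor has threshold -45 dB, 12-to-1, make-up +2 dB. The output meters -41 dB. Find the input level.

Stripping the +2 dB make-up gives -43 dB at the gain stage.
That's 2 dB above the -45 dB threshold.
Undo the ratio: input overshoot = 2 × 12 = 24 dB, giving input = -21 dB.

-21 dB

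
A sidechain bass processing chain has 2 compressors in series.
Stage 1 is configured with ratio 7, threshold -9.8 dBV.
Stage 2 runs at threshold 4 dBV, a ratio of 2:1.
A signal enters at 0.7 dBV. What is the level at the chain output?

-8.3 dBV

Stage 1: overshoot 10.5 dB → 10.5/7 = 1.5 dB → -8.3 dBV.
Stage 2: -8.3 dBV is at or below the 4 dBV threshold — no compression; output -8.3 dBV.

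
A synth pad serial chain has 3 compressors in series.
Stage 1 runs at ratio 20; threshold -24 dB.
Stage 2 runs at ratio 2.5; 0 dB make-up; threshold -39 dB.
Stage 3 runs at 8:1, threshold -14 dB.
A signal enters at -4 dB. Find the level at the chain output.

Stage 1: -4 dB is 20 dB over -24 dB; at 20:1 that becomes 1 dB over, giving -23 dB.
Stage 2: overshoot 16 dB → 16/2.5 = 6.4 dB → -32.6 dB.
Stage 3: -32.6 dB ≤ -14 dB, so stage 3 doesn't engage; output -32.6 dB.

-32.6 dB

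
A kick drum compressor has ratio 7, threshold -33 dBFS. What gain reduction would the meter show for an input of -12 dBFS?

18 dB

Overshoot = -12 − (-33) = 21 dB.
After 7:1 compression the overshoot becomes 21/7 = 3 dB.
Gain reduction = 21 − 3 = 18 dB.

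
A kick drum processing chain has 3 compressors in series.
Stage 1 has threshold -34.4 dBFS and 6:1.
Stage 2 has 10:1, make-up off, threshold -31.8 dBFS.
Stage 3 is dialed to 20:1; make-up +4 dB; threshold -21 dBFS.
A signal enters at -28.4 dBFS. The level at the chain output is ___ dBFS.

Stage 1: -28.4 dBFS is 6 dB over -34.4 dBFS; at 6:1 that becomes 1 dB over, giving -33.4 dBFS.
Stage 2: -33.4 dBFS ≤ -31.8 dBFS, so stage 2 doesn't engage; output -33.4 dBFS.
Stage 3: below threshold (-33.4 ≤ -21); passes unchanged; make-up brings it to -29.4 dBFS.

-29.4 dBFS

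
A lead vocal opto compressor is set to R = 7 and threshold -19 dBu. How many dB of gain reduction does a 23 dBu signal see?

36 dB

The signal is 42 dB above threshold.
After 7:1 compression the overshoot becomes 42/7 = 6 dB.
Gain reduction = 42 − 6 = 36 dB.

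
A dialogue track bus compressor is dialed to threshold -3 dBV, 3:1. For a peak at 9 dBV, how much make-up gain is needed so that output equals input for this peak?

The peak compresses to -3 + 12/3 = 1 dBV.
To reach 9 dBV requires 9 − 1 = 8 dB of make-up.

8 dB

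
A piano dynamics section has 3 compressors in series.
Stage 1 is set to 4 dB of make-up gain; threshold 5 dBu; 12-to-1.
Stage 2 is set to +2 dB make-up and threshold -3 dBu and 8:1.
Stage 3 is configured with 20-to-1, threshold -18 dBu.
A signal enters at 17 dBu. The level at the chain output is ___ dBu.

Stage 1: overshoot 12 dB → 12/12 = 1 dB → 6 dBu; +4 dB make-up → 10 dBu.
Stage 2: 10 dBu is 13 dB over -3 dBu; at 8:1 that becomes 1.625 dB over, giving -1.375 dBu; +2 dB make-up → 0.625 dBu.
Stage 3: 0.625 dBu is 18.625 dB over -18 dBu; at 20:1 that becomes 0.93125 dB over, giving -17.06875 dBu.

-17.06875 dBu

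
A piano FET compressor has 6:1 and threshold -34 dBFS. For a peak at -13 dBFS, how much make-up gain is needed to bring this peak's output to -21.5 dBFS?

The peak compresses to -34 + 21/6 = -30.5 dBFS.
To reach -21.5 dBFS requires -21.5 − (-30.5) = 9 dB of make-up.

9 dB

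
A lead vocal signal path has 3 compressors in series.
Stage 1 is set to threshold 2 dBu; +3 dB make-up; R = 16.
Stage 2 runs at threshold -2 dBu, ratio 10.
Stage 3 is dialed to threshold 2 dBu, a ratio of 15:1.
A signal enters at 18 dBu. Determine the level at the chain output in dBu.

-1.2 dBu

Stage 1: overshoot 16 dB → 16/16 = 1 dB → 3 dBu; +3 dB make-up → 6 dBu.
Stage 2: overshoot 8 dB → 8/10 = 0.8 dB → -1.2 dBu.
Stage 3: -1.2 dBu is at or below the 2 dBu threshold — no compression; output -1.2 dBu.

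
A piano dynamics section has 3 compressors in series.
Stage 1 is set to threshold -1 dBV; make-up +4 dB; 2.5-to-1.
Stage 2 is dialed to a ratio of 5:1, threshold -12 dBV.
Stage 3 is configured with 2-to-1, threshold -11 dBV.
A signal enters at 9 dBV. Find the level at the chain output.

-9.6 dBV

Stage 1: overshoot 10 dB → 10/2.5 = 4 dB → 3 dBV; +4 dB make-up → 7 dBV.
Stage 2: 19 dB above -12 dBV, reduced 5:1 to 3.8 dB above → -8.2 dBV.
Stage 3: -8.2 dBV is 2.8 dB over -11 dBV; at 2:1 that becomes 1.4 dB over, giving -9.6 dBV.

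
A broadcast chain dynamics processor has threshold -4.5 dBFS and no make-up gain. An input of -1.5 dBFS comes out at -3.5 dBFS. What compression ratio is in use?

3:1

Input overshoot = -1.5 − (-4.5) = 3 dB; output overshoot = -3.5 − (-4.5) = 1 dB.
Ratio = 3 / 1 = 3.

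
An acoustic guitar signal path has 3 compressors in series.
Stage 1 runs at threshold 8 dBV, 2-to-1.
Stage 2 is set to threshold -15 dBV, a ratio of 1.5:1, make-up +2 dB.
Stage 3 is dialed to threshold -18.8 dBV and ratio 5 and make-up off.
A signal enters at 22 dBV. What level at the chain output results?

-13.64 dBV

Stage 1: overshoot 14 dB → 14/2 = 7 dB → 15 dBV.
Stage 2: 30 dB above -15 dBV, reduced 1.5:1 to 20 dB above → 5 dBV; +2 dB make-up → 7 dBV.
Stage 3: overshoot 25.8 dB → 25.8/5 = 5.16 dB → -13.64 dBV.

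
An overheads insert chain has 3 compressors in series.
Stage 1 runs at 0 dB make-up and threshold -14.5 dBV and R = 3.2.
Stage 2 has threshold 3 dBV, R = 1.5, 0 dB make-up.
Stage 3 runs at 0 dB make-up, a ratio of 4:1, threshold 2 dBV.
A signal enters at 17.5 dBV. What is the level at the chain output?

Stage 1: 17.5 dBV is 32 dB over -14.5 dBV; at 3.2:1 that becomes 10 dB over, giving -4.5 dBV.
Stage 2: -4.5 dBV ≤ 3 dBV, so stage 2 doesn't engage; output -4.5 dBV.
Stage 3: -4.5 dBV ≤ 2 dBV, so stage 3 doesn't engage; output -4.5 dBV.

-4.5 dBV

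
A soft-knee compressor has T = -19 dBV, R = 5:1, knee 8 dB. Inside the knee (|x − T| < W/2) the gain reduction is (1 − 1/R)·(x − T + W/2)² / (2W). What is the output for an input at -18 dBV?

-19.25 dBV

x − T + W/2 = -18 − (-19) + 4 = 5.
GR = (1 − 1/5) × 5² / 16 = 0.8 × 25 / 16 = 1.25 dB.
Output = -18 − 1.25 = -19.25 dBV.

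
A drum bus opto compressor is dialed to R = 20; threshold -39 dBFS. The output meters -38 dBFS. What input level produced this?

That's 1 dB above the -39 dBFS threshold.
Undo the ratio: input overshoot = 1 × 20 = 20 dB, giving input = -19 dBFS.

-19 dBFS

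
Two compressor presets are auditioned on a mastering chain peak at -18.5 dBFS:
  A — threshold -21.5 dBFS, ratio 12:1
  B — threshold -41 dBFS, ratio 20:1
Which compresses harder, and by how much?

A: GR = 3 − 3/12 = 2.75 dB.
B: GR = 22.5 − 22.5/20 = 21.375 dB.
B applies 18.625 dB more gain reduction.

B, by 18.625 dB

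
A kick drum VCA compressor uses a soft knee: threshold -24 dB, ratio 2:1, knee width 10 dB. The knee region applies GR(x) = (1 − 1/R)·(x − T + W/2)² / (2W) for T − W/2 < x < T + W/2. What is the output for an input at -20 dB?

x − T + W/2 = -20 − (-24) + 5 = 9.
GR = (1 − 1/2) × 9² / 20 = 0.5 × 81 / 20 = 2.025 dB.
Output = -20 − 2.025 = -22.025 dB.

-22.025 dB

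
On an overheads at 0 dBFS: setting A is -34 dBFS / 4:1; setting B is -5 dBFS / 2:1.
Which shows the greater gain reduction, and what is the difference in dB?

A: 34 dB over, compressed to 8.5 dB over, so 25.5 dB of GR.
B: 5 dB over, compressed to 2.5 dB over, so 2.5 dB of GR.
A reduces 23 dB more.

A, by 23 dB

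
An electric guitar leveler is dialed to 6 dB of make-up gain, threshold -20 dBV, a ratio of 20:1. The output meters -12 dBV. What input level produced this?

20 dBV

Before make-up, the level was -12 − 6 = -18 dBV.
Post-compression overshoot = -18 − (-20) = 2 dB.
Before 20:1 compression the overshoot was 2 × 20 = 40 dB, so input = -20 + 40 = 20 dBV.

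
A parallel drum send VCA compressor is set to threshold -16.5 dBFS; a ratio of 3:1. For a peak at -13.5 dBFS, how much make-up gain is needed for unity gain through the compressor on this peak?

Without make-up, output = threshold + overshoot/3 = -16.5 + 1 = -15.5 dBFS.
Gap to target: 2 dB.

2 dB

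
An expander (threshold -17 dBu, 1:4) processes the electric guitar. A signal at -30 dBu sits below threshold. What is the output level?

Undershoot = (-17) − (-30) = 13 dB.
At 1:4, that expands to 52 dB under threshold.
Output = -17 − 52 = -69 dBu.

-69 dBu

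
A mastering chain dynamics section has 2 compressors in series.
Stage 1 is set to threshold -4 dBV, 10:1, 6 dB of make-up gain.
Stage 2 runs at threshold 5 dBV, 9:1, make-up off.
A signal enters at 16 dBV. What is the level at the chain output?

4 dBV

Stage 1: overshoot 20 dB → 20/10 = 2 dB → -2 dBV; +6 dB make-up → 4 dBV.
Stage 2: 4 dBV is at or below the 5 dBV threshold — no compression; output 4 dBV.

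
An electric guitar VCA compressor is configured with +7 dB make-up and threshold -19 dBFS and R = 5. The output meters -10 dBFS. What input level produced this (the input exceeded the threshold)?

Stripping the +7 dB make-up gives -17 dBFS at the gain stage.
Post-compression overshoot = -17 − (-19) = 2 dB.
Before 5:1 compression the overshoot was 2 × 5 = 10 dB, so input = -19 + 10 = -9 dBFS.

-9 dBFS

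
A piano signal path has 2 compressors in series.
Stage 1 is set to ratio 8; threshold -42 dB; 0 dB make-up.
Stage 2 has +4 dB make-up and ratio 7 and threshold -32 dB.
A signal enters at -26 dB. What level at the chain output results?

-36 dB

Stage 1: 16 dB above -42 dB, reduced 8:1 to 2 dB above → -40 dB.
Stage 2: -40 dB ≤ -32 dB, so stage 2 doesn't engage; make-up brings it to -36 dB.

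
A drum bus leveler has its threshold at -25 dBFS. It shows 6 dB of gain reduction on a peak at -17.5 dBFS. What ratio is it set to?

5:1

Input overshoot = -17.5 − (-25) = 7.5 dB.
Output overshoot = 7.5 − 6 = 1.5 dB.
Ratio = input overshoot / output overshoot = 7.5 / 1.5 = 5.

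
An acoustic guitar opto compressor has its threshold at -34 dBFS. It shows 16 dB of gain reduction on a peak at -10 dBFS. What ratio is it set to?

Input overshoot = -10 − (-34) = 24 dB.
Output overshoot = 24 − 16 = 8 dB.
Ratio = input overshoot / output overshoot = 24 / 8 = 3.

3:1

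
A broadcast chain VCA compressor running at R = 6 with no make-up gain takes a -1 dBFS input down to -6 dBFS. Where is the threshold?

-7 dBFS

Gain reduction = -1 − (-6) = 5 dB; output overshoot = GR / (R − 1) = 5 / 5 = 1 dB.
Threshold = output − output overshoot = -6 − 1 = -7 dBFS.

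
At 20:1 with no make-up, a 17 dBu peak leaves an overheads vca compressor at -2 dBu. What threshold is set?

-3 dBu

Let T be the threshold. Output overshoot = (input overshoot)/R, so -2 − T = (17 − T)/20.
20·(-2 − T) = 17 − T → 19·T = -40 − 17 = -57.
T = -57/19 = -3 dBu.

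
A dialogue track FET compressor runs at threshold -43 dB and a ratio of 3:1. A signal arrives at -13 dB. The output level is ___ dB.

The input is 30 dB above the -43 dB threshold.
The 30 dB excess becomes 10 dB after 3:1 reduction.
That puts the output at -33 dB.

-33 dB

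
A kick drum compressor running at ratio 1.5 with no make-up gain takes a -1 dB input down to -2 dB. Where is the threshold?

-4 dB

Gain reduction = -1 − (-2) = 1 dB; output overshoot = GR / (R − 1) = 1 / 0.5 = 2 dB.
Threshold = output − output overshoot = -2 − 2 = -4 dB.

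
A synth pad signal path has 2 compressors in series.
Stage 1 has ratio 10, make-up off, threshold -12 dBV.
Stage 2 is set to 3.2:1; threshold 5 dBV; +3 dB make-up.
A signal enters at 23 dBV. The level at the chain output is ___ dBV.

Stage 1: overshoot 35 dB → 35/10 = 3.5 dB → -8.5 dBV.
Stage 2: -8.5 dBV is at or below the 5 dBV threshold — no compression; make-up brings it to -5.5 dBV.

-5.5 dBV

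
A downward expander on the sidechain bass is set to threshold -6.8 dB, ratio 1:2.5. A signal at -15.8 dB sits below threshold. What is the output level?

-29.3 dB

Undershoot = (-6.8) − (-15.8) = 9 dB.
At 1:2.5, that expands to 22.5 dB under threshold.
Output = -6.8 − 22.5 = -29.3 dB.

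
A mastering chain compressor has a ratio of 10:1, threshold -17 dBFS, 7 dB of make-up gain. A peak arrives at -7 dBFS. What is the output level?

-7 dBFS sits 10 dB over threshold.
At 10:1 the overshoot is divided by 10, leaving 1 dB above threshold.
That puts the output at -16 dBFS; make-up adds 7 dB, giving -9 dBFS.

-9 dBFS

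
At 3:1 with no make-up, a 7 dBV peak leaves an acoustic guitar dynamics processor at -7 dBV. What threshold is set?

-14 dBV

Gain reduction = 7 − (-7) = 14 dB; output overshoot = GR / (R − 1) = 14 / 2 = 7 dB.
Threshold = output − output overshoot = -7 − 7 = -14 dBV.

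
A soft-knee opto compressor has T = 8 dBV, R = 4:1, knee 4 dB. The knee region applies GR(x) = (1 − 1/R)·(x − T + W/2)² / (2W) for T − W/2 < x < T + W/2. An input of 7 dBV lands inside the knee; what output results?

6.90625 dBV

x − T + W/2 = 7 − 8 + 2 = 1.
GR = (1 − 1/4) × 1² / 8 = 0.75 × 1 / 8 = 0.09375 dB.
Output = 7 − 0.09375 = 6.90625 dBV.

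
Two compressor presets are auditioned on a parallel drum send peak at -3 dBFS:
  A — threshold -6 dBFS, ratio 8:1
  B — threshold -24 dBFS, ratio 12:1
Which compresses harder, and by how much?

B, by 16.625 dB

A: overshoot 3 dB → output overshoot 0.375 dB → GR 2.625 dB.
B: overshoot 21 dB → output overshoot 1.75 dB → GR 19.25 dB.
B reduces 16.625 dB more.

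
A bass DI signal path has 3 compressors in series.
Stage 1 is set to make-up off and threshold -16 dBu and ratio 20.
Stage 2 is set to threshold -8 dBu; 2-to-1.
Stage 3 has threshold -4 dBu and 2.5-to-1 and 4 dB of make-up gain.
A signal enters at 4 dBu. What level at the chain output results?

-11 dBu

Stage 1: 4 dBu is 20 dB over -16 dBu; at 20:1 that becomes 1 dB over, giving -15 dBu.
Stage 2: below threshold (-15 ≤ -8); passes unchanged; output -15 dBu.
Stage 3: below threshold (-15 ≤ -4); passes unchanged; make-up brings it to -11 dBu.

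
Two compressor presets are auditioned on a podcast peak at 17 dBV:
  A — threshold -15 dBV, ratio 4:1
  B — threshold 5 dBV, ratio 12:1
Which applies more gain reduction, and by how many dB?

A, by 13 dB

A: GR = 32 − 32/4 = 24 dB.
B: GR = 12 − 12/12 = 11 dB.
A applies 13 dB more gain reduction.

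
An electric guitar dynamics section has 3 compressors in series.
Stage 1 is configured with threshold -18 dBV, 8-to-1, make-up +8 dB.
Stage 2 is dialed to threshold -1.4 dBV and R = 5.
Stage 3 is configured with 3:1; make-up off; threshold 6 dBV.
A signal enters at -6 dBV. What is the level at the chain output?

-8.5 dBV

Stage 1: 12 dB above -18 dBV, reduced 8:1 to 1.5 dB above → -16.5 dBV; +8 dB make-up → -8.5 dBV.
Stage 2: -8.5 dBV is at or below the -1.4 dBV threshold — no compression; output -8.5 dBV.
Stage 3: below threshold (-8.5 ≤ 6); passes unchanged; output -8.5 dBV.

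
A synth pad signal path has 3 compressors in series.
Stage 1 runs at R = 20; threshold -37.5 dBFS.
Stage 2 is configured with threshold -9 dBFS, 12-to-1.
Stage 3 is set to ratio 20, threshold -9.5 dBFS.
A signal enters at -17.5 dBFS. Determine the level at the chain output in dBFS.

-36.5 dBFS

Stage 1: -17.5 dBFS is 20 dB over -37.5 dBFS; at 20:1 that becomes 1 dB over, giving -36.5 dBFS.
Stage 2: below threshold (-36.5 ≤ -9); passes unchanged; output -36.5 dBFS.
Stage 3: -36.5 dBFS ≤ -9.5 dBFS, so stage 3 doesn't engage; output -36.5 dBFS.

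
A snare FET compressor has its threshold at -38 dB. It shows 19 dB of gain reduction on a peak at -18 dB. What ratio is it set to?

Input overshoot = -18 − (-38) = 20 dB.
Output overshoot = 20 − 19 = 1 dB.
Ratio = input overshoot / output overshoot = 20 / 1 = 20.

20:1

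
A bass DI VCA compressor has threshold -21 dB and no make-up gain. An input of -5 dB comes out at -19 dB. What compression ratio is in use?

8:1

Input overshoot = -5 − (-21) = 16 dB; output overshoot = -19 − (-21) = 2 dB.
Ratio = 16 / 2 = 8.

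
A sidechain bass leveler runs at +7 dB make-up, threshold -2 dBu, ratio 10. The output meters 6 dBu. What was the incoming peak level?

Stripping the +7 dB make-up gives -1 dBu at the gain stage.
That's 1 dB above the -2 dBu threshold.
Before 10:1 compression the overshoot was 1 × 10 = 10 dB, so input = -2 + 10 = 8 dBu.

8 dBu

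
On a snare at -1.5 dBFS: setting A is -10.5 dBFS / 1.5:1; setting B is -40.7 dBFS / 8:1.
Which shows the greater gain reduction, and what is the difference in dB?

A: GR = 9 − 9/1.5 = 3 dB.
B: GR = 39.2 − 39.2/8 = 34.3 dB.
B reduces 31.3 dB more.

B, by 31.3 dB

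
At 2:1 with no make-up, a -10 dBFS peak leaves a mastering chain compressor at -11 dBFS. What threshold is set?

Let T be the threshold. Output overshoot = (input overshoot)/R, so -11 − T = (-10 − T)/2.
2·(-11 − T) = -10 − T → 1·T = -22 − (-10) = -12.
T = -12/1 = -12 dBFS.

-12 dBFS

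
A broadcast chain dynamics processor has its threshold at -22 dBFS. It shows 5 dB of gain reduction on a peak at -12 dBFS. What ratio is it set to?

Input overshoot = -12 − (-22) = 10 dB.
Output overshoot = 10 − 5 = 5 dB.
Ratio = input overshoot / output overshoot = 10 / 5 = 2.

2:1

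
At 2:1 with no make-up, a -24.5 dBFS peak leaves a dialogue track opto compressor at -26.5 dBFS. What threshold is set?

-28.5 dBFS

Input is 4 dB above T (since output overshoot × R = input overshoot: (-26.5 − T)·2 = -24.5 − T gives T = -28.5 dBFS).
Check: -28.5 + (-24.5 − (-28.5))/2 = -28.5 + 2 = -26.5 dBFS. ✓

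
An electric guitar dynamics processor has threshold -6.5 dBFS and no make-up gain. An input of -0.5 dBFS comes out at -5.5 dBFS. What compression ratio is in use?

Input overshoot = -0.5 − (-6.5) = 6 dB; output overshoot = -5.5 − (-6.5) = 1 dB.
Ratio = 6 / 1 = 6.

6:1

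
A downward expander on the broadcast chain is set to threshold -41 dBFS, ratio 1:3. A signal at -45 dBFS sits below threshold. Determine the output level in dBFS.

Undershoot = (-41) − (-45) = 4 dB.
At 1:3, that expands to 12 dB under threshold.
Output = -41 − 12 = -53 dBFS.

-53 dBFS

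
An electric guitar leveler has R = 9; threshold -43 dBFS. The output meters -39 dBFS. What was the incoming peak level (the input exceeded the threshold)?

-7 dBFS

That's 4 dB above the -43 dBFS threshold.
Before 9:1 compression the overshoot was 4 × 9 = 36 dB, so input = -43 + 36 = -7 dBFS.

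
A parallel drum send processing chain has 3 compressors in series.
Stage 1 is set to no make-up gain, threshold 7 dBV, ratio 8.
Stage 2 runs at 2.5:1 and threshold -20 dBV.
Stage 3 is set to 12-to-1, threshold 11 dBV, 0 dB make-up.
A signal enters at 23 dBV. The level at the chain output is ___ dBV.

-8.4 dBV

Stage 1: overshoot 16 dB → 16/8 = 2 dB → 9 dBV.
Stage 2: 29 dB above -20 dBV, reduced 2.5:1 to 11.6 dB above → -8.4 dBV.
Stage 3: below threshold (-8.4 ≤ 11); passes unchanged; output -8.4 dBV.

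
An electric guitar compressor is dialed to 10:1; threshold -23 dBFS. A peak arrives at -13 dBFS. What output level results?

-22 dBFS

The input is 10 dB above the -23 dBFS threshold.
10:1 compression reduces that to 10/10 = 1 dB over.
Output = -23 + 1 = -22 dBFS.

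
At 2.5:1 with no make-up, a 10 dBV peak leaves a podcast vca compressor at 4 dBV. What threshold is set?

0 dBV

Let T be the threshold. Output overshoot = (input overshoot)/R, so 4 − T = (10 − T)/2.5.
2.5·(4 − T) = 10 − T → 1.5·T = 10 − 10 = 0.
T = 0/1.5 = 0 dBV.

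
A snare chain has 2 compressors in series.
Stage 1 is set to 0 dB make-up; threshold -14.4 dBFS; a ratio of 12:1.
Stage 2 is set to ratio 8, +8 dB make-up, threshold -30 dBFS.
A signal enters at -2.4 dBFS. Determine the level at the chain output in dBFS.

Stage 1: overshoot 12 dB → 12/12 = 1 dB → -13.4 dBFS.
Stage 2: -13.4 dBFS is 16.6 dB over -30 dBFS; at 8:1 that becomes 2.075 dB over, giving -27.925 dBFS; +8 dB make-up → -19.925 dBFS.

-19.925 dBFS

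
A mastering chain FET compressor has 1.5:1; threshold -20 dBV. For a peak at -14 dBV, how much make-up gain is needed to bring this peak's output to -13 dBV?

The peak compresses to -20 + 6/1.5 = -16 dBV.
To reach -13 dBV requires -13 − (-16) = 3 dB of make-up.

3 dB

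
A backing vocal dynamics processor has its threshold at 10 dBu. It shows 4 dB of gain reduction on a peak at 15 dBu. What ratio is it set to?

Input overshoot = 15 − 10 = 5 dB.
Output overshoot = 5 − 4 = 1 dB.
Ratio = input overshoot / output overshoot = 5 / 1 = 5.

5:1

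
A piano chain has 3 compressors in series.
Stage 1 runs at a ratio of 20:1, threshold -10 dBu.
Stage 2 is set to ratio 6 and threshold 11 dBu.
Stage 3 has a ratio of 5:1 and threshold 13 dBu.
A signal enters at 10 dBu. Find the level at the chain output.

-9 dBu

Stage 1: 10 dBu is 20 dB over -10 dBu; at 20:1 that becomes 1 dB over, giving -9 dBu.
Stage 2: -9 dBu is at or below the 11 dBu threshold — no compression; output -9 dBu.
Stage 3: -9 dBu is at or below the 13 dBu threshold — no compression; output -9 dBu.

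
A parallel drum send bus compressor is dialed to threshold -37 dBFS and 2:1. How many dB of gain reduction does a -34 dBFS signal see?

1.5 dB

Overshoot = -34 − (-37) = 3 dB.
At 2:1, output sits 3/2 = 1.5 dB above threshold.
So the signal is attenuated by 3 − 1.5 = 1.5 dB.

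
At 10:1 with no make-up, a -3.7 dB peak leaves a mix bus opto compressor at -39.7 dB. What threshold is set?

Input is 40 dB above T (since output overshoot × R = input overshoot: (-39.7 − T)·10 = -3.7 − T gives T = -43.7 dB).
Check: -43.7 + (-3.7 − (-43.7))/10 = -43.7 + 4 = -39.7 dB. ✓

-43.7 dB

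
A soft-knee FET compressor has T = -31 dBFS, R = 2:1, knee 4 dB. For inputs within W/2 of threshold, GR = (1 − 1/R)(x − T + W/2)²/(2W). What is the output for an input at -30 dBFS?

x − T + W/2 = -30 − (-31) + 2 = 3.
GR = (1 − 1/2) × 3² / 8 = 0.5 × 9 / 8 = 0.5625 dB.
Output = -30 − 0.5625 = -30.5625 dBFS.

-30.5625 dBFS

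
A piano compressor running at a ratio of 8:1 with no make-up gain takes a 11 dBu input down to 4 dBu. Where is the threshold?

Gain reduction = 11 − 4 = 7 dB; output overshoot = GR / (R − 1) = 7 / 7 = 1 dB.
Threshold = output − output overshoot = 4 − 1 = 3 dBu.

3 dBu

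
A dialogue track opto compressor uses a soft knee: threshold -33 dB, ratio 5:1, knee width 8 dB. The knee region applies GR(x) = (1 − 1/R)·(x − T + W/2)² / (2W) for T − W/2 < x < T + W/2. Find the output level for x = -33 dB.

-33.8 dB

x − T + W/2 = -33 − (-33) + 4 = 4.
GR = (1 − 1/5) × 4² / 16 = 0.8 × 16 / 16 = 0.8 dB.
Output = -33 − 0.8 = -33.8 dB.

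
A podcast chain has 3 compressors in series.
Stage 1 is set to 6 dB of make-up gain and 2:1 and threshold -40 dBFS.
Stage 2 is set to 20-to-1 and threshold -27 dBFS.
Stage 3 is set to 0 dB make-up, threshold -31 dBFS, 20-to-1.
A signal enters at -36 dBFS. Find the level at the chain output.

Stage 1: -36 dBFS is 4 dB over -40 dBFS; at 2:1 that becomes 2 dB over, giving -38 dBFS; +6 dB make-up → -32 dBFS.
Stage 2: -32 dBFS is at or below the -27 dBFS threshold — no compression; output -32 dBFS.
Stage 3: -32 dBFS is at or below the -31 dBFS threshold — no compression; output -32 dBFS.

-32 dBFS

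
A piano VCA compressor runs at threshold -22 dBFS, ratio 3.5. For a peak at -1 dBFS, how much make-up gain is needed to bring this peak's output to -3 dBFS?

13 dB

Without make-up, output = threshold + overshoot/3.5 = -22 + 6 = -16 dBFS.
Gap to target: 13 dB.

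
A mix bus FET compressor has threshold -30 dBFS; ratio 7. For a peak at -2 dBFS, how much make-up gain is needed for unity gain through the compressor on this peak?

24 dB

The peak compresses to -30 + 28/7 = -26 dBFS.
To reach -2 dBFS requires -2 − (-26) = 24 dB of make-up.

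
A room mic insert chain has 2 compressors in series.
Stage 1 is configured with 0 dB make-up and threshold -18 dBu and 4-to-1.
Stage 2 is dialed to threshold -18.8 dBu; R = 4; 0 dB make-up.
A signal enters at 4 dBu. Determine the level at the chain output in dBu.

Stage 1: overshoot 22 dB → 22/4 = 5.5 dB → -12.5 dBu.
Stage 2: 6.3 dB above -18.8 dBu, reduced 4:1 to 1.575 dB above → -17.225 dBu.

-17.225 dBu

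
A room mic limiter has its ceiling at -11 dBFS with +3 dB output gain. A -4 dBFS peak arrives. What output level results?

-8 dBFS

A brickwall limiter is an ∞:1 compressor: any input above the ceiling is clamped to -11 dBFS.
Output gain then adds 3 dB: -11 + 3 = -8 dBFS.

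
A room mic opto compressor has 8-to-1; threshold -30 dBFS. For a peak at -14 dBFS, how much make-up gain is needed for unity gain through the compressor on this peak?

14 dB

Without make-up, output = threshold + overshoot/8 = -30 + 2 = -28 dBFS.
Gap to target: 14 dB.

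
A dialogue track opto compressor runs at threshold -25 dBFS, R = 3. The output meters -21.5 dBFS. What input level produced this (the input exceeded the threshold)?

That's 3.5 dB above the -25 dBFS threshold.
Undo the ratio: input overshoot = 3.5 × 3 = 10.5 dB, giving input = -14.5 dBFS.

-14.5 dBFS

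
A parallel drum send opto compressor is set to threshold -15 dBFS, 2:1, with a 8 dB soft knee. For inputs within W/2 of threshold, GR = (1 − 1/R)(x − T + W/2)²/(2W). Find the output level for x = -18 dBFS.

-18.03125 dBFS

x − T + W/2 = -18 − (-15) + 4 = 1.
GR = (1 − 1/2) × 1² / 16 = 0.5 × 1 / 16 = 0.03125 dB.
Output = -18 − 0.03125 = -18.03125 dBFS.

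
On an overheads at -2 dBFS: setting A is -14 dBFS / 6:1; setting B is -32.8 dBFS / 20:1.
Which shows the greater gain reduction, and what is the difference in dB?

B, by 19.26 dB

A: overshoot 12 dB → output overshoot 2 dB → GR 10 dB.
B: overshoot 30.8 dB → output overshoot 1.54 dB → GR 29.26 dB.
B applies 19.26 dB more gain reduction.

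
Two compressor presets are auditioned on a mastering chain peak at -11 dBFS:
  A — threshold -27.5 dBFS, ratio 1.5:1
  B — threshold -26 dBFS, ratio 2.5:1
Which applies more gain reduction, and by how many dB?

B, by 3.5 dB

A: 16.5 dB over, compressed to 11 dB over, so 5.5 dB of GR.
B: 15 dB over, compressed to 6 dB over, so 9 dB of GR.
B applies 3.5 dB more gain reduction.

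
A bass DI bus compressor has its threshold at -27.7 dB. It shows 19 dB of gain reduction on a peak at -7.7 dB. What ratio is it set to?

20:1

Input overshoot = -7.7 − (-27.7) = 20 dB.
Output overshoot = 20 − 19 = 1 dB.
Ratio = input overshoot / output overshoot = 20 / 1 = 20.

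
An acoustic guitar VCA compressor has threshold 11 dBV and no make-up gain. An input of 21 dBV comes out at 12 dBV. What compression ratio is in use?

10:1

Input overshoot = 21 − 11 = 10 dB; output overshoot = 12 − 11 = 1 dB.
Ratio = 10 / 1 = 10.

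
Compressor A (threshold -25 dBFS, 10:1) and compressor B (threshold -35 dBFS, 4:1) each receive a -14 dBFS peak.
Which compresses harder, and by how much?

B, by 5.85 dB

A: 11 dB over, compressed to 1.1 dB over, so 9.9 dB of GR.
B: 21 dB over, compressed to 5.25 dB over, so 15.75 dB of GR.
B applies 5.85 dB more gain reduction.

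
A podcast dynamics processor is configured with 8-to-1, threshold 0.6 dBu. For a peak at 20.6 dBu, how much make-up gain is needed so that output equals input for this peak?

The peak compresses to 0.6 + 20/8 = 3.1 dBu.
To reach 20.6 dBu requires 20.6 − 3.1 = 17.5 dB of make-up.

17.5 dB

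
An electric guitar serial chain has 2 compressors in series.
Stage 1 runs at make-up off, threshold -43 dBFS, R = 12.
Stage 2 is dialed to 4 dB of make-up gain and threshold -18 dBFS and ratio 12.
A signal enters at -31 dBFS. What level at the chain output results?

Stage 1: overshoot 12 dB → 12/12 = 1 dB → -42 dBFS.
Stage 2: below threshold (-42 ≤ -18); passes unchanged; make-up brings it to -38 dBFS.

-38 dBFS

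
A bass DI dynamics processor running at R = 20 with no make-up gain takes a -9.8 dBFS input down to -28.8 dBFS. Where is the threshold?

-29.8 dBFS

Let T be the threshold. Output overshoot = (input overshoot)/R, so -28.8 − T = (-9.8 − T)/20.
20·(-28.8 − T) = -9.8 − T → 19·T = -576 − (-9.8) = -566.2.
T = -566.2/19 = -29.8 dBFS.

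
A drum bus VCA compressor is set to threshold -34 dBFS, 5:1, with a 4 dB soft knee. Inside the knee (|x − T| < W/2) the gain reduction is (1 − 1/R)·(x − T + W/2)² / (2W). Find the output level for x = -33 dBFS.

-33.9 dBFS

x − T + W/2 = -33 − (-34) + 2 = 3.
GR = (1 − 1/5) × 3² / 8 = 0.8 × 9 / 8 = 0.9 dB.
Output = -33 − 0.9 = -33.9 dBFS.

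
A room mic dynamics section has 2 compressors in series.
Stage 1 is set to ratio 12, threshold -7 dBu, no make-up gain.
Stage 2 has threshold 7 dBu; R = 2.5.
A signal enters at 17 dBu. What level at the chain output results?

Stage 1: overshoot 24 dB → 24/12 = 2 dB → -5 dBu.
Stage 2: -5 dBu ≤ 7 dBu, so stage 2 doesn't engage; output -5 dBu.

-5 dBu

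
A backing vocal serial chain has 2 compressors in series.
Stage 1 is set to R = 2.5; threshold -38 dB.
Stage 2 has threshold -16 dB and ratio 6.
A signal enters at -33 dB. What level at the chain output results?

-36 dB

Stage 1: overshoot 5 dB → 5/2.5 = 2 dB → -36 dB.
Stage 2: below threshold (-36 ≤ -16); passes unchanged; output -36 dB.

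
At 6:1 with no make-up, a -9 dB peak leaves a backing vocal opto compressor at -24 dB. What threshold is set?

-27 dB

Input is 18 dB above T (since output overshoot × R = input overshoot: (-24 − T)·6 = -9 − T gives T = -27 dB).
Check: -27 + (-9 − (-27))/6 = -27 + 3 = -24 dB. ✓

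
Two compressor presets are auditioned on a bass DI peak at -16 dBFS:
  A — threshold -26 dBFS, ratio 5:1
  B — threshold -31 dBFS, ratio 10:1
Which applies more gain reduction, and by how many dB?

B, by 5.5 dB

A: overshoot 10 dB → output overshoot 2 dB → GR 8 dB.
B: overshoot 15 dB → output overshoot 1.5 dB → GR 13.5 dB.
B applies 5.5 dB more gain reduction.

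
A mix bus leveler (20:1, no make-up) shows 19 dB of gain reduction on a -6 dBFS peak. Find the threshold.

Input is 20 dB above T (since output overshoot × R = input overshoot: (-25 − T)·20 = -6 − T gives T = -26 dBFS).
Check: -26 + (-6 − (-26))/20 = -26 + 1 = -25 dBFS. ✓

-26 dBFS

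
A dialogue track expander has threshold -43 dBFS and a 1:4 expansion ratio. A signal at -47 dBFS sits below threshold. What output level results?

-59 dBFS

The input is 4 dB below the -43 dBFS threshold.
A 1:4 expander multiplies undershoot by 4: 4 × 4 = 16 dB below threshold.
Output = -43 − 16 = -59 dBFS.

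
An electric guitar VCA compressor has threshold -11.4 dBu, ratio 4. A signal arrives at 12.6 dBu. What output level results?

-5.4 dBu

The input is 24 dB above the -11.4 dBu threshold.
The 24 dB excess becomes 6 dB after 4:1 reduction.
Output = -11.4 + 6 = -5.4 dBu.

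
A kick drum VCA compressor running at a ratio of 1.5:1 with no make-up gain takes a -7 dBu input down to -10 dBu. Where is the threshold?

Gain reduction = -7 − (-10) = 3 dB; output overshoot = GR / (R − 1) = 3 / 0.5 = 6 dB.
Threshold = output − output overshoot = -10 − 6 = -16 dBu.

-16 dBu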